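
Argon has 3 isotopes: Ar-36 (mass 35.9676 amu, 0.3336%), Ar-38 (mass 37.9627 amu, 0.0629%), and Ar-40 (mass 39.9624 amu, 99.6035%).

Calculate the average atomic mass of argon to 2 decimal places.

39.95 amu

Ar = Σ fᵢ·mᵢ = 0.003336 × 35.9676 + 0.000629 × 37.9627 + 0.996035 × 39.9624
= 0.11999 + 0.02388 + 39.80395 = 39.94782 amu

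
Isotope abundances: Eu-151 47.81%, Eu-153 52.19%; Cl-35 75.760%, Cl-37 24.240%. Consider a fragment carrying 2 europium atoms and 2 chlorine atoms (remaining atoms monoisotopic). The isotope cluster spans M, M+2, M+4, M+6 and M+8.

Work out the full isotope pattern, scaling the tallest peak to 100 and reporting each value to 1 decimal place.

35.4 : 100.0 : 95.3 : 34.9 : 4.3

Europium pattern (n=2): 0.22857961 : 0.49904078 : 0.27237961
Chlorine pattern (n=2): 0.57395776 : 0.36728448 : 0.05875776
Convolve the two distributions (both contribute in 2-u steps):
  M: 0.22857961×0.57395776 = 0.131195
  M+2: 0.22857961×0.36728448 + 0.49904078×0.57395776 = 0.370382
  M+4: 0.22857961×0.05875776 + 0.49904078×0.36728448 + 0.27237961×0.57395776 = 0.353055
  M+6: 0.49904078×0.05875776 + 0.27237961×0.36728448 = 0.129363
  M+8: 0.27237961×0.05875776 = 0.016004
Scale to base peak (0.370382) = 100: 35.4 : 100.0 : 95.3 : 34.9 : 4.3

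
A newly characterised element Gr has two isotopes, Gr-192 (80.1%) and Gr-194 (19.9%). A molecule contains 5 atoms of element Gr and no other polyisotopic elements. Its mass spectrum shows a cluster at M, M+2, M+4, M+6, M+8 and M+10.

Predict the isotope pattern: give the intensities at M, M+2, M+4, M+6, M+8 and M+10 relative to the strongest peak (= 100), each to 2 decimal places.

Each Gr atom is independently Gr-192 (p = 0.801) or Gr-194 (q = 0.199); the cluster is the binomial expansion (p + q)^5.
P(M) = 0.801^5 = 0.329733
P(M+2) = 5 × 0.801^4 × 0.199^1 = 0.409594
P(M+4) = 10 × 0.801^3 × 0.199^2 = 0.203518
P(M+6) = 10 × 0.801^2 × 0.199^3 = 0.050562
P(M+8) = 5 × 0.801^1 × 0.199^4 = 0.006281
P(M+10) = 0.199^5 = 0.000312
The M+2 peak is largest (0.409594); scaling to 100 gives 80.50 : 100.00 : 49.69 : 12.34 : 1.53 : 0.08.

80.50 : 100.00 : 49.69 : 12.34 : 1.53 : 0.08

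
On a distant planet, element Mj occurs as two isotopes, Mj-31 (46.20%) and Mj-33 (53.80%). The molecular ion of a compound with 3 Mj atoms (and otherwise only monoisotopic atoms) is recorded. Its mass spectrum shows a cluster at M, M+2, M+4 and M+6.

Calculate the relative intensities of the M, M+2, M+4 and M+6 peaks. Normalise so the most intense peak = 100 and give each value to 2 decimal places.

Each Mj atom is independently Mj-31 (p = 0.4620) or Mj-33 (q = 0.5380); the cluster is the binomial expansion (p + q)^3.
P(M) = 0.4620^3 = 0.098611
P(M+2) = 3 × 0.4620^2 × 0.5380^1 = 0.344499
P(M+4) = 3 × 0.4620^1 × 0.5380^2 = 0.401169
P(M+6) = 0.5380^3 = 0.155721
The M+4 peak is largest (0.401169); scaling to 100 gives 24.58 : 85.87 : 100.00 : 38.82.

24.58 : 85.87 : 100.00 : 38.82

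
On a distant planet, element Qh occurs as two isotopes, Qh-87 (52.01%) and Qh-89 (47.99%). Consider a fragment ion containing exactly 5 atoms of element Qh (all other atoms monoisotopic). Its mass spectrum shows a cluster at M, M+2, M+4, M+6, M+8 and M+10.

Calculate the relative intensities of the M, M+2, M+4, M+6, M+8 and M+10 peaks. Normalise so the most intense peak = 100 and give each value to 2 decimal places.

11.75 : 54.19 : 100.00 : 92.27 : 42.57 : 7.86

The 5 Qh atoms are independent, so intensities follow the terms of (0.5201 + 0.4799)^5.
P(M) = 0.5201^5 = 0.038057
P(M+2) = 5 × 0.5201^4 × 0.4799^1 = 0.175577
P(M+4) = 10 × 0.5201^3 × 0.4799^2 = 0.324013
P(M+6) = 10 × 0.5201^2 × 0.4799^3 = 0.298969
P(M+8) = 5 × 0.5201^1 × 0.4799^4 = 0.137930
P(M+10) = 0.4799^5 = 0.025454
The M+4 peak is largest (0.324013); scaling to 100 gives 11.75 : 54.19 : 100.00 : 92.27 : 42.57 : 7.86.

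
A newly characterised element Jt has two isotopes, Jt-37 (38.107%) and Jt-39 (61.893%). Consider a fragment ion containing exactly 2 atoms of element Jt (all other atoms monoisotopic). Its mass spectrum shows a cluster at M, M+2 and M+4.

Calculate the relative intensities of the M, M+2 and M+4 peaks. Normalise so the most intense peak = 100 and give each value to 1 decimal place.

The 2 Jt atoms are independent, so intensities follow the terms of (0.38107 + 0.61893)^2.
P(M) = 0.38107^2 = 0.145214
P(M+2) = 2 × 0.38107^1 × 0.61893^1 = 0.471711
P(M+4) = 0.61893^2 = 0.383074
The M+2 peak is largest (0.471711); scaling to 100 gives 30.8 : 100.0 : 81.2.

30.8 : 100.0 : 81.2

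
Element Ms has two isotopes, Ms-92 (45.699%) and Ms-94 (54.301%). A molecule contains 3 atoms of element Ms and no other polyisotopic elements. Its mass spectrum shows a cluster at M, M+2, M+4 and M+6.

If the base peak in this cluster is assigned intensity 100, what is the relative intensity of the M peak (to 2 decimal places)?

(0.45699 + 0.54301)^3 gives M 0.0954, M+2 0.3402, M+4 0.4042, M+6 0.1601; the largest is M+4.
P(M+4) = C(3,2) × 0.45699^1 × 0.54301^2 = 3 × 0.45699 × 0.29485986 = 0.404244 (base)
P(M) = C(3,0) × 0.45699^3 × 0.54301^0 = 1 × 0.09543773 × 1.0000 = 0.095438
Relative intensity = 0.095438 / 0.404244 × 100 = 23.61

23.61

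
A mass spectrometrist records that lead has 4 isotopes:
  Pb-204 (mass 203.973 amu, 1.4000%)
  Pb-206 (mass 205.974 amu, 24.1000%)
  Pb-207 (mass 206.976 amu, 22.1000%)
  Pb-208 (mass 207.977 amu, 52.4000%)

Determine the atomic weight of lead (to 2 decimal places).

207.22 amu

Ar = Σ fᵢ·mᵢ = 0.014000 × 203.973 + 0.241000 × 205.974 + 0.221000 × 206.976 + 0.524000 × 207.977
= 2.8556 + 49.6397 + 45.7417 + 108.9799 = 207.2169 amu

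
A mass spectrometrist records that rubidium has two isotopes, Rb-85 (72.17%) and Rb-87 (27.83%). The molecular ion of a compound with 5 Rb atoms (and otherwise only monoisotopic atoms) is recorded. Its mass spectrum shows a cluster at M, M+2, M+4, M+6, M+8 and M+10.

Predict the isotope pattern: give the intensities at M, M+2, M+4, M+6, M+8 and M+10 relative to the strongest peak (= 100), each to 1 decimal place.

51.9 : 100.0 : 77.1 : 29.7 : 5.7 : 0.4

Each Rb atom is independently Rb-85 (p = 0.7217) or Rb-87 (q = 0.2783); the cluster is the binomial expansion (p + q)^5.
P(M) = 0.7217^5 = 0.195787
P(M+2) = 5 × 0.7217^4 × 0.2783^1 = 0.377494
P(M+4) = 10 × 0.7217^3 × 0.2783^2 = 0.291136
P(M+6) = 10 × 0.7217^2 × 0.2783^3 = 0.112267
P(M+8) = 5 × 0.7217^1 × 0.2783^4 = 0.021646
P(M+10) = 0.2783^5 = 0.001669
The M+2 peak is largest (0.377494); scaling to 100 gives 51.9 : 100.0 : 77.1 : 29.7 : 5.7 : 0.4.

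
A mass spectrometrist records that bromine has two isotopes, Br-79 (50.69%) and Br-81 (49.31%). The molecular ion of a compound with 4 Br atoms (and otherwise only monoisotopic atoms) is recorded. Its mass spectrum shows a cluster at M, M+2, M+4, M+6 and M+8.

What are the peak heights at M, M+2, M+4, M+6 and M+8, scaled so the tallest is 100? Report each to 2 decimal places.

The 4 Br atoms are independent, so intensities follow the terms of (0.5069 + 0.4931)^4.
P(M) = 0.5069^4 = 0.066022
P(M+2) = 4 × 0.5069^3 × 0.4931^1 = 0.256899
P(M+4) = 6 × 0.5069^2 × 0.4931^2 = 0.374857
P(M+6) = 4 × 0.5069^1 × 0.4931^3 = 0.243101
P(M+8) = 0.4931^4 = 0.059121
The M+4 peak is largest (0.374857); scaling to 100 gives 17.61 : 68.53 : 100.00 : 64.85 : 15.77.

17.61 : 68.53 : 100.00 : 64.85 : 15.77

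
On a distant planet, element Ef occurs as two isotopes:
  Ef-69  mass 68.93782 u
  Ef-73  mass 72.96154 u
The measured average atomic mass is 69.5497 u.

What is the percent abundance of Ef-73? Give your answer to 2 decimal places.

15.21%

Writing the weighted mean with unknown fraction x of Ef-69:
68.93782·x + 72.96154·(1 − x) = 69.5497
(68.93782 − 72.96154)·x = 69.5497 − 72.96154
x = -3.41184 / -4.02372 = 0.84793 → 84.79% Ef-69, 15.21% Ef-73.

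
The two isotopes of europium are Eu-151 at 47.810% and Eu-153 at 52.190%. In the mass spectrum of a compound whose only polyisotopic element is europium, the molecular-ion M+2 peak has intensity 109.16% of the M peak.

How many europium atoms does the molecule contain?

1

With n Eu atoms, P(M+2)/P(M) = C(n,1)·p^(n−1)q / p^n = n·q/p = n · 0.52190/0.47810.
n = 1.0916 × 0.47810/0.52190 = 1.00 ≈ 1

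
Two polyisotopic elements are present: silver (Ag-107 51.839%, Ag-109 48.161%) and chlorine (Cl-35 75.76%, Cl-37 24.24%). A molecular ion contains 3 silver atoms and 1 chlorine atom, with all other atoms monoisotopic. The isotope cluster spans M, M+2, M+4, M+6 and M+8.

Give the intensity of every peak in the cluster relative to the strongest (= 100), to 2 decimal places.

Silver pattern (n=3): 0.13930601 : 0.38826655 : 0.36071887 : 0.11170857
Chlorine pattern (n=1): 0.7576 : 0.2424
Convolve the two distributions (both contribute in 2-u steps):
  M: 0.13930601×0.7576 = 0.105538
  M+2: 0.13930601×0.2424 + 0.38826655×0.7576 = 0.327919
  M+4: 0.38826655×0.2424 + 0.36071887×0.7576 = 0.367396
  M+6: 0.36071887×0.2424 + 0.11170857×0.7576 = 0.172069
  M+8: 0.11170857×0.2424 = 0.027078
Scale to base peak (0.367396) = 100: 28.73 : 89.25 : 100.00 : 46.83 : 7.37

28.73 : 89.25 : 100.00 : 46.83 : 7.37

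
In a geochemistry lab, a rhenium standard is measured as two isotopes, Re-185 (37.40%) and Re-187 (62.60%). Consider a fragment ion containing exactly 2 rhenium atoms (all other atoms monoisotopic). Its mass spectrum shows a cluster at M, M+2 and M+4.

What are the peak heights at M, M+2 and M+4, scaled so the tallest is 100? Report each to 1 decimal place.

Each Re atom is independently Re-185 (p = 0.3740) or Re-187 (q = 0.6260); the cluster is the binomial expansion (p + q)^2.
P(M) = 0.3740^2 = 0.139876
P(M+2) = 2 × 0.3740^1 × 0.6260^1 = 0.468248
P(M+4) = 0.6260^2 = 0.391876
The M+2 peak is largest (0.468248); scaling to 100 gives 29.9 : 100.0 : 83.7.

29.9 : 100.0 : 83.7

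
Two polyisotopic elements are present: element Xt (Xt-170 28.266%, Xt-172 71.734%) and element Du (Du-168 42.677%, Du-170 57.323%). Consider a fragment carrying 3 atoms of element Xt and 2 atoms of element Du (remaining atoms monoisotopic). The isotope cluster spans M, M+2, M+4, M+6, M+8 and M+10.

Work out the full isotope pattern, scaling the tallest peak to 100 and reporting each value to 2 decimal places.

Element Xt pattern (n=3): 0.02258359 : 0.17193924 : 0.43635073 : 0.36912643
Element Du pattern (n=2): 0.18213263 : 0.48927473 : 0.32859263
Convolve the two distributions (both contribute in 2-u steps):
  M: 0.02258359×0.18213263 = 0.004113
  M+2: 0.02258359×0.48927473 + 0.17193924×0.18213263 = 0.042365
  M+4: 0.02258359×0.32859263 + 0.17193924×0.48927473 + 0.43635073×0.18213263 = 0.171020
  M+6: 0.17193924×0.32859263 + 0.43635073×0.48927473 + 0.36912643×0.18213263 = 0.337223
  M+8: 0.43635073×0.32859263 + 0.36912643×0.48927473 = 0.323986
  M+10: 0.36912643×0.32859263 = 0.121292
Scale to base peak (0.337223) = 100: 1.22 : 12.56 : 50.71 : 100.00 : 96.07 : 35.97

1.22 : 12.56 : 50.71 : 100.00 : 96.07 : 35.97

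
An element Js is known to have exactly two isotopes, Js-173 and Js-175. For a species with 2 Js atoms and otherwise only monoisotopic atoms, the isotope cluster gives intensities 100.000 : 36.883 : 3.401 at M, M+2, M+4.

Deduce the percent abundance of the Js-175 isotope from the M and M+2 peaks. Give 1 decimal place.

Write p for the Js-173 fraction. I(M+2)/I(M) = [C(2,1)·p^1·(1−p)] / p^2 = 2·(1−p)/p = 36.883/100.000 = 0.3688
(1−p)/p = 0.3688/2 = 0.1844  ⇒  p = 1/(1 + 0.1844) = 0.8443
Js-173: 84.4%, Js-175: 15.6%.

15.6%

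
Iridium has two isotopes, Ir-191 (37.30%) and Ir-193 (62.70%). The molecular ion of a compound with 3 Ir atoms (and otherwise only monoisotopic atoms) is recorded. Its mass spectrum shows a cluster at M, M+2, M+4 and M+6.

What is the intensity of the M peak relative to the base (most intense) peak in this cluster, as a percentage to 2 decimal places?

Term probabilities: M 0.0519, M+2 0.2617, M+4 0.4399, M+6 0.2465. Base peak = M+4.
P(M+4) = C(3,2) × 0.3730^1 × 0.6270^2 = 3 × 0.3730 × 0.393129 = 0.439911 (base)
P(M) = C(3,0) × 0.3730^3 × 0.6270^0 = 1 × 0.05189512 × 1.0000 = 0.051895
Relative intensity = 0.051895 / 0.439911 × 100 = 11.80

11.80%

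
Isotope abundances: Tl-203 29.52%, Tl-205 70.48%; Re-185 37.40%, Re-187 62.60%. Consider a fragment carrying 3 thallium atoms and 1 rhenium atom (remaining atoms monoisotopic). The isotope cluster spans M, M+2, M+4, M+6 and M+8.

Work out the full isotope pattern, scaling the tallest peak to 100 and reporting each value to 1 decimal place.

Thallium pattern (n=3): 0.02572463 : 0.18425524 : 0.43991564 : 0.35010449
Rhenium pattern (n=1): 0.3740 : 0.6260
Convolve the two distributions (both contribute in 2-u steps):
  M: 0.02572463×0.3740 = 0.009621
  M+2: 0.02572463×0.6260 + 0.18425524×0.3740 = 0.085015
  M+4: 0.18425524×0.6260 + 0.43991564×0.3740 = 0.279872
  M+6: 0.43991564×0.6260 + 0.35010449×0.3740 = 0.406326
  M+8: 0.35010449×0.6260 = 0.219165
Scale to base peak (0.406326) = 100: 2.4 : 20.9 : 68.9 : 100.0 : 53.9

2.4 : 20.9 : 68.9 : 100.0 : 53.9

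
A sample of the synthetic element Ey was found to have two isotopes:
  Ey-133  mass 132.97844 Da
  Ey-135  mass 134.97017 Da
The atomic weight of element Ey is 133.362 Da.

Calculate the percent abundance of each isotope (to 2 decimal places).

Ey-133: 80.74%, Ey-135: 19.26%

Let x be the fractional abundance of Ey-133; then Ey-135 has abundance 1 − x.
132.97844·x + 134.97017·(1 − x) = 133.362
(132.97844 − 134.97017)·x = 133.362 − 134.97017
x = -1.60817 / -1.99173 = 0.80742 → 80.74% Ey-133, 19.26% Ey-135.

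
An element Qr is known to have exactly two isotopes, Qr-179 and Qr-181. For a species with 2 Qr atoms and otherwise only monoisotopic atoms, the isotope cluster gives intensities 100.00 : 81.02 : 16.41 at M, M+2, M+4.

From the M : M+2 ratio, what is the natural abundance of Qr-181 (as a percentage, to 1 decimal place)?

28.8%

Write p for the Qr-179 fraction. I(M+2)/I(M) = [C(2,1)·p^1·(1−p)] / p^2 = 2·(1−p)/p = 81.02/100.00 = 0.8102
(1−p)/p = 0.8102/2 = 0.4051  ⇒  p = 1/(1 + 0.4051) = 0.7117
Qr-179: 71.2%, Qr-181: 28.8%.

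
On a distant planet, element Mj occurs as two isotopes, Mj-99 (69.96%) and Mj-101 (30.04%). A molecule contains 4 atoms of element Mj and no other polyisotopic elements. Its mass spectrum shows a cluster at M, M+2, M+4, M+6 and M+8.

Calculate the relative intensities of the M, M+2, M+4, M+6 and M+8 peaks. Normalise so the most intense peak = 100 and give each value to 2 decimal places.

58.22 : 100.00 : 64.41 : 18.44 : 1.98

The 4 Mj atoms are independent, so intensities follow the terms of (0.6996 + 0.3004)^4.
P(M) = 0.6996^4 = 0.239552
P(M+2) = 4 × 0.6996^3 × 0.3004^1 = 0.411443
P(M+4) = 6 × 0.6996^2 × 0.3004^2 = 0.265003
P(M+6) = 4 × 0.6996^1 × 0.3004^3 = 0.075859
P(M+8) = 0.3004^4 = 0.008143
The M+2 peak is largest (0.411443); scaling to 100 gives 58.22 : 100.00 : 64.41 : 18.44 : 1.98.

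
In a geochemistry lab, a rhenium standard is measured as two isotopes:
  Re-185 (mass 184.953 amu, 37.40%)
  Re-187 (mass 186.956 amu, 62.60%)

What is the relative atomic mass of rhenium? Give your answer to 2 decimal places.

186.21 amu

Ar = Σ fᵢ·mᵢ = 0.3740 × 184.953 + 0.6260 × 186.956
= 69.1724 + 117.0345 = 186.2069 amu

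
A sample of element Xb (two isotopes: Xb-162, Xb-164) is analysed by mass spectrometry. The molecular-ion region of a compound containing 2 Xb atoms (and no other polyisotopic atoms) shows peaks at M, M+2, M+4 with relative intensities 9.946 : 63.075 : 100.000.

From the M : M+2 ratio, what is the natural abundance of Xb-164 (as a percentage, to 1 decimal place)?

76.0%

Write p for the Xb-162 fraction. I(M+2)/I(M) = [C(2,1)·p^1·(1−p)] / p^2 = 2·(1−p)/p = 63.075/9.946 = 6.3417
(1−p)/p = 6.3417/2 = 3.1709  ⇒  p = 1/(1 + 3.1709) = 0.2398
Xb-162: 24.0%, Xb-164: 76.0%.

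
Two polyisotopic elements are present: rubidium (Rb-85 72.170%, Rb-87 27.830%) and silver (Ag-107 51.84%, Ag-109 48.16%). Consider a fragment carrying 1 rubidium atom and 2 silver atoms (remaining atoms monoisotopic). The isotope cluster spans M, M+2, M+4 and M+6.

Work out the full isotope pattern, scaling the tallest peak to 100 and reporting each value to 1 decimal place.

44.6 : 100.0 : 70.4 : 14.8

Rubidium pattern (n=1): 0.7217 : 0.2783
Silver pattern (n=2): 0.26873856 : 0.49932288 : 0.23193856
Convolve the two distributions (both contribute in 2-u steps):
  M: 0.7217×0.26873856 = 0.193949
  M+2: 0.7217×0.49932288 + 0.2783×0.26873856 = 0.435151
  M+4: 0.7217×0.23193856 + 0.2783×0.49932288 = 0.306352
  M+6: 0.2783×0.23193856 = 0.064549
Scale to base peak (0.435151) = 100: 44.6 : 100.0 : 70.4 : 14.8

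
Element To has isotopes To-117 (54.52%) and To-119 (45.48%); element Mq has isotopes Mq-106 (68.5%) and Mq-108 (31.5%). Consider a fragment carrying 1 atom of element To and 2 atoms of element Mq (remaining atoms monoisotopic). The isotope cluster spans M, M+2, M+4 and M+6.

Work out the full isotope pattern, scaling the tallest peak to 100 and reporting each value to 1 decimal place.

Element To pattern (n=1): 0.5452 : 0.4548
Element Mq pattern (n=2): 0.469225 : 0.43155 : 0.099225
Convolve the two distributions (both contribute in 2-u steps):
  M: 0.5452×0.469225 = 0.255821
  M+2: 0.5452×0.43155 + 0.4548×0.469225 = 0.448685
  M+4: 0.5452×0.099225 + 0.4548×0.43155 = 0.250366
  M+6: 0.4548×0.099225 = 0.045128
Scale to base peak (0.448685) = 100: 57.0 : 100.0 : 55.8 : 10.1

57.0 : 100.0 : 55.8 : 10.1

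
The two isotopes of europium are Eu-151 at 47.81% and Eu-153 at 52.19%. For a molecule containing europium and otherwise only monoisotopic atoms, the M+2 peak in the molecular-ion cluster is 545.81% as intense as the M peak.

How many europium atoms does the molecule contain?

The M+2/M ratio from n Eu atoms is n · q/p = n · 0.5219/0.4781.
n = 5.4581 × 0.4781/0.5219 = 5.00 ≈ 5

5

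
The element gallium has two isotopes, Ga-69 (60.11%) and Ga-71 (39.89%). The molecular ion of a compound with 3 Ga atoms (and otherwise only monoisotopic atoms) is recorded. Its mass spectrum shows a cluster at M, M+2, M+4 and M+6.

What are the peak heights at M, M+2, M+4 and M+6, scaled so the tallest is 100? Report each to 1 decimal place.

The 3 Ga atoms are independent, so intensities follow the terms of (0.6011 + 0.3989)^3.
P(M) = 0.6011^3 = 0.217190
P(M+2) = 3 × 0.6011^2 × 0.3989^1 = 0.432393
P(M+4) = 3 × 0.6011^1 × 0.3989^2 = 0.286943
P(M+6) = 0.3989^3 = 0.063473
The M+2 peak is largest (0.432393); scaling to 100 gives 50.2 : 100.0 : 66.4 : 14.7.

50.2 : 100.0 : 66.4 : 14.7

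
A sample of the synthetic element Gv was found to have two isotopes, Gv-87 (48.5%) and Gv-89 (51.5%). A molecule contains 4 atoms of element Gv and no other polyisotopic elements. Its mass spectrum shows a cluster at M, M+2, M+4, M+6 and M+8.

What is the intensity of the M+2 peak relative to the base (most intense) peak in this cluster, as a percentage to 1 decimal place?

(0.485 + 0.515)^4 gives M 0.0553, M+2 0.2350, M+4 0.3743, M+6 0.2650, M+8 0.0703; the largest is M+4.
P(M+4) = C(4,2) × 0.485^2 × 0.515^2 = 6 × 0.235225 × 0.265225 = 0.374325 (base)
P(M+2) = C(4,1) × 0.485^3 × 0.515^1 = 4 × 0.11408412 × 0.5150 = 0.235013
Relative intensity = 0.235013 / 0.374325 × 100 = 62.8

62.8%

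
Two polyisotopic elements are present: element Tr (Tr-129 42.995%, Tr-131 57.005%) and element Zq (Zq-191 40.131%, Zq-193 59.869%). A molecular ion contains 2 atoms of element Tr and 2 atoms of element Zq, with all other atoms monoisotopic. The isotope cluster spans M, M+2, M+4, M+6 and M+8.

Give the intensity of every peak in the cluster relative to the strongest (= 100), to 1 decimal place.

Element Tr pattern (n=2): 0.184857 : 0.49018599 : 0.324957
Element Zq pattern (n=2): 0.16104972 : 0.48052057 : 0.35842972
Convolve the two distributions (both contribute in 2-u steps):
  M: 0.184857×0.16104972 = 0.029771
  M+2: 0.184857×0.48052057 + 0.49018599×0.16104972 = 0.167772
  M+4: 0.184857×0.35842972 + 0.49018599×0.48052057 + 0.324957×0.16104972 = 0.354137
  M+6: 0.49018599×0.35842972 + 0.324957×0.48052057 = 0.331846
  M+8: 0.324957×0.35842972 = 0.116474
Scale to base peak (0.354137) = 100: 8.4 : 47.4 : 100.0 : 93.7 : 32.9

8.4 : 47.4 : 100.0 : 93.7 : 32.9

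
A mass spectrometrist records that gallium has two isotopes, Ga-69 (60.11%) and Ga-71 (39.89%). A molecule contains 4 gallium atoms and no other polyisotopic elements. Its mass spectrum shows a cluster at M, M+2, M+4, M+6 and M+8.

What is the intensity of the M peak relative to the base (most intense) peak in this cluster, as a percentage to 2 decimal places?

(0.6011 + 0.3989)^4 gives M 0.1306, M+2 0.3465, M+4 0.3450, M+6 0.1526, M+8 0.0253; the largest is M+2.
P(M+2) = C(4,1) × 0.6011^3 × 0.3989^1 = 4 × 0.21719018 × 0.3989 = 0.346549 (base)
P(M) = C(4,0) × 0.6011^4 × 0.3989^0 = 1 × 0.13055302 × 1.0000 = 0.130553
Relative intensity = 0.130553 / 0.346549 × 100 = 37.67

37.67%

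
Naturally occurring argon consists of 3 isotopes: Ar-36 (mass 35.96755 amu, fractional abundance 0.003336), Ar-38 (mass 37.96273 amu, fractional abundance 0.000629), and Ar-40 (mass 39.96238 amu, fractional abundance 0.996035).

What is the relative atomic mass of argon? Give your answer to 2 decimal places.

The abundance-weighted mean is 0.003336 × 35.96755 + 0.000629 × 37.96273 + 0.996035 × 39.96238
= 0.119988 + 0.023879 + 39.803929 = 39.947796 amu

39.95 amu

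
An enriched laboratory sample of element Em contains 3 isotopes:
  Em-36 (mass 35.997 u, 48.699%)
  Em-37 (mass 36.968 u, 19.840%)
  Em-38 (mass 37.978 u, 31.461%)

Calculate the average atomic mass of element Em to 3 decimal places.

36.813 u

The abundance-weighted mean is 0.48699 × 35.997 + 0.19840 × 36.968 + 0.31461 × 37.978
= 17.5302 + 7.3345 + 11.9483 = 36.8130 u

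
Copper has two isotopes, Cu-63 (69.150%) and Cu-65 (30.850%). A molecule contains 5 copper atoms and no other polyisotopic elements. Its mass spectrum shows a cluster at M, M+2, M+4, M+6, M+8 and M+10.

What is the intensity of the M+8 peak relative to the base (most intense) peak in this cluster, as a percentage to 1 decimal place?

Binomial terms of (0.69150 + 0.30850)^5: M 0.1581, M+2 0.3527, M+4 0.3147, M+6 0.1404, M+8 0.0313, M+10 0.0028 → M+2 is the base peak.
P(M+2) = C(5,1) × 0.69150^4 × 0.30850^1 = 5 × 0.2286487 × 0.3085 = 0.352691 (base)
P(M+8) = C(5,4) × 0.69150^1 × 0.30850^4 = 5 × 0.6915 × 0.00905776 = 0.031317
Relative intensity = 0.031317 / 0.352691 × 100 = 8.9

8.9%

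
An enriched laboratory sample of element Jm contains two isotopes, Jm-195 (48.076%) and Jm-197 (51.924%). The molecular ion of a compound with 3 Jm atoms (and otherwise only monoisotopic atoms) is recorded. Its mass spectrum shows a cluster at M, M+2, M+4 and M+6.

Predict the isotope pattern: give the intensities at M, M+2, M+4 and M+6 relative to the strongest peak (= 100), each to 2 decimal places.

28.58 : 92.59 : 100.00 : 36.00

The 3 Jm atoms are independent, so intensities follow the terms of (0.48076 + 0.51924)^3.
P(M) = 0.48076^3 = 0.111118
P(M+2) = 3 × 0.48076^2 × 0.51924^1 = 0.360036
P(M+4) = 3 × 0.48076^1 × 0.51924^2 = 0.388853
P(M+6) = 0.51924^3 = 0.139992
The M+4 peak is largest (0.388853); scaling to 100 gives 28.58 : 92.59 : 100.00 : 36.00.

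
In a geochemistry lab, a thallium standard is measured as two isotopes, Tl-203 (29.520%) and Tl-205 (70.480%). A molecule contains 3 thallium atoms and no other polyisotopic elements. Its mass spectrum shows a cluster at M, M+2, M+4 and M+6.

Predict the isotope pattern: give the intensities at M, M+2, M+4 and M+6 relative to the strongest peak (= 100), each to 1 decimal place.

Expanding (0.29520 + 0.70480)^3:
P(M) = 0.29520^3 = 0.025725
P(M+2) = 3 × 0.29520^2 × 0.70480^1 = 0.184255
P(M+4) = 3 × 0.29520^1 × 0.70480^2 = 0.439916
P(M+6) = 0.70480^3 = 0.350104
The M+4 peak is largest (0.439916); scaling to 100 gives 5.8 : 41.9 : 100.0 : 79.6.

5.8 : 41.9 : 100.0 : 79.6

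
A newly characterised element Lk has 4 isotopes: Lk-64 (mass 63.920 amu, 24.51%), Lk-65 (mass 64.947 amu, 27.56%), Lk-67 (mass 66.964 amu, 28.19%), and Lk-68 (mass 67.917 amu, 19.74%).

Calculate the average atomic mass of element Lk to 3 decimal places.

Average mass = Σ (abundance × isotope mass) = 0.2451 × 63.920 + 0.2756 × 64.947 + 0.2819 × 66.964 + 0.1974 × 67.917
= 15.6668 + 17.8994 + 18.8772 + 13.4068 = 65.8502 amu

65.850 amu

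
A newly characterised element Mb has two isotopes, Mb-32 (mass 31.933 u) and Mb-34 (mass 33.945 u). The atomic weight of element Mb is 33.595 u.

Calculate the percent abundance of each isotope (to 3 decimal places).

Writing the weighted mean with unknown fraction x of Mb-32:
31.933·x + 33.945·(1 − x) = 33.595
(31.933 − 33.945)·x = 33.595 − 33.945
x = -0.350 / -2.012 = 0.17396 → 17.396% Mb-32, 82.604% Mb-34.

Mb-32: 17.396%, Mb-34: 82.604%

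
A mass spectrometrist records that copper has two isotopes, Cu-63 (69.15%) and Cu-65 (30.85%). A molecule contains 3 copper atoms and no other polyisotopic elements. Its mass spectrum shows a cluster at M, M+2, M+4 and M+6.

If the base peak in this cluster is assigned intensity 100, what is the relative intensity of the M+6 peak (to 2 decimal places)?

Term probabilities: M 0.3307, M+2 0.4425, M+4 0.1974, M+6 0.0294. Base peak = M+2.
P(M+2) = C(3,1) × 0.6915^2 × 0.3085^1 = 3 × 0.47817225 × 0.3085 = 0.442548 (base)
P(M+6) = C(3,3) × 0.6915^0 × 0.3085^3 = 1 × 1.0000 × 0.02936064 = 0.029361
Relative intensity = 0.029361 / 0.442548 × 100 = 6.63

6.63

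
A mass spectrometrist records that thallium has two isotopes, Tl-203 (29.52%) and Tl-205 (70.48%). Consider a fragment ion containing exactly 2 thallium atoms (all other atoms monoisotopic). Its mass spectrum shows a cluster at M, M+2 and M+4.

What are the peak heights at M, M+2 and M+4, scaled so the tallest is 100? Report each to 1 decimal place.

17.5 : 83.8 : 100.0

Each Tl atom is independently Tl-203 (p = 0.2952) or Tl-205 (q = 0.7048); the cluster is the binomial expansion (p + q)^2.
P(M) = 0.2952^2 = 0.087143
P(M+2) = 2 × 0.2952^1 × 0.7048^1 = 0.416114
P(M+4) = 0.7048^2 = 0.496743
The M+4 peak is largest (0.496743); scaling to 100 gives 17.5 : 83.8 : 100.0.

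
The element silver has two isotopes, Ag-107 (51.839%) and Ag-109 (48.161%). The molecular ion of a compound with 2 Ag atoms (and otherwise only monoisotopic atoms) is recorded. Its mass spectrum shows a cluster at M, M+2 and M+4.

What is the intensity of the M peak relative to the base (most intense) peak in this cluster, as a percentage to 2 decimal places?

53.82%

Binomial terms of (0.51839 + 0.48161)^2: M 0.2687, M+2 0.4993, M+4 0.2319 → M+2 is the base peak.
P(M+2) = C(2,1) × 0.51839^1 × 0.48161^1 = 2 × 0.51839 × 0.48161 = 0.499324 (base)
P(M) = C(2,0) × 0.51839^2 × 0.48161^0 = 1 × 0.26872819 × 1.0000 = 0.268728
Relative intensity = 0.268728 / 0.499324 × 100 = 53.82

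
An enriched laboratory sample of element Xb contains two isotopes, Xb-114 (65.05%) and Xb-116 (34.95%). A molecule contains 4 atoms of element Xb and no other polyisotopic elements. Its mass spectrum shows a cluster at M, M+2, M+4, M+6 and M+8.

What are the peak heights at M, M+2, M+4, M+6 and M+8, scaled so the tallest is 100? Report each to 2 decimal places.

46.53 : 100.00 : 80.59 : 28.87 : 3.88

Each Xb atom is independently Xb-114 (p = 0.6505) or Xb-116 (q = 0.3495); the cluster is the binomial expansion (p + q)^4.
P(M) = 0.6505^4 = 0.179056
P(M+2) = 4 × 0.6505^3 × 0.3495^1 = 0.384812
P(M+4) = 6 × 0.6505^2 × 0.3495^2 = 0.310127
P(M+6) = 4 × 0.6505^1 × 0.3495^3 = 0.111083
P(M+8) = 0.3495^4 = 0.014921
The M+2 peak is largest (0.384812); scaling to 100 gives 46.53 : 100.00 : 80.59 : 28.87 : 3.88.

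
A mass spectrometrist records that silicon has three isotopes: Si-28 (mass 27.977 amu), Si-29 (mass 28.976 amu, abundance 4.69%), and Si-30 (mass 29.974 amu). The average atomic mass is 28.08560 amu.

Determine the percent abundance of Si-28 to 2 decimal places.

92.22%

The remaining 95.31% is split between Si-28 (fraction x) and Si-30 (fraction 0.9531 − x).
Substituting: 27.977x + 29.974(0.9531 − x) = 26.7266256
(27.977 − 29.974)x = -1.8415938  ⇒  x = 0.92218, y = 0.03092
Si-28: 92.22%, Si-30: 3.09%.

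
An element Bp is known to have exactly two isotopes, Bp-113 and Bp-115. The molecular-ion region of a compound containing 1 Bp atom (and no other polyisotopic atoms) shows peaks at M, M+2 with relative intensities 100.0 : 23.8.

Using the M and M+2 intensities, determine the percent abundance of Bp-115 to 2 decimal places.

Let p = fractional abundance of Bp-113. I(M+2)/I(M) = [C(1,1)·p^0·(1−p)] / p^1 = 1·(1−p)/p = 23.8/100.0 = 0.2380
(1−p)/p = 0.2380/1 = 0.2380  ⇒  p = 1/(1 + 0.2380) = 0.8078
Bp-113: 80.78%, Bp-115: 19.22%.

19.22%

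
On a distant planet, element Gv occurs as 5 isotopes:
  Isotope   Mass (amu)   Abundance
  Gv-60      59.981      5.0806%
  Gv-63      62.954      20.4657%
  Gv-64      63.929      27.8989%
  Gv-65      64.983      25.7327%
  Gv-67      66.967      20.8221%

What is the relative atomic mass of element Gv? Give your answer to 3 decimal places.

64.433 amu

Ar = Σ fᵢ·mᵢ = 0.050806 × 59.981 + 0.204657 × 62.954 + 0.278989 × 63.929 + 0.257327 × 64.983 + 0.208221 × 66.967
= 3.0474 + 12.8840 + 17.8355 + 16.7219 + 13.9439 = 64.4327 amu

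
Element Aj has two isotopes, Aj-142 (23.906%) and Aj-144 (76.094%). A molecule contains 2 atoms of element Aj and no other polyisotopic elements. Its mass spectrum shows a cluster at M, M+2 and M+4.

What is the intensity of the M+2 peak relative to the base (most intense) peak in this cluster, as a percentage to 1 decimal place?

62.8%

Term probabilities: M 0.0571, M+2 0.3638, M+4 0.5790. Base peak = M+4.
P(M+4) = C(2,2) × 0.23906^0 × 0.76094^2 = 1 × 1.0000 × 0.57902968 = 0.579030 (base)
P(M+2) = C(2,1) × 0.23906^1 × 0.76094^1 = 2 × 0.23906 × 0.76094 = 0.363821
Relative intensity = 0.363821 / 0.579030 × 100 = 62.8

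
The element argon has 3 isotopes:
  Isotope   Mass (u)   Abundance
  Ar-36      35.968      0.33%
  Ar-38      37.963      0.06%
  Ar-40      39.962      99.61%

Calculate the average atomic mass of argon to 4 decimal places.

39.9476 u

The abundance-weighted mean is 0.0033 × 35.968 + 0.0006 × 37.963 + 0.9961 × 39.962
= 0.11869 + 0.02278 + 39.80615 = 39.94762 u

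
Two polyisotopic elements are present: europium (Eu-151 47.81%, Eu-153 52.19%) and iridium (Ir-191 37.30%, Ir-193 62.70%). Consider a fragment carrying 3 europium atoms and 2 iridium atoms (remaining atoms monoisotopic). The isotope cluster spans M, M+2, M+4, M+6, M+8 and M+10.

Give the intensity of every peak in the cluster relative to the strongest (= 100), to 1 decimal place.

Europium pattern (n=3): 0.10928391 : 0.3578871 : 0.39067407 : 0.14215492
Iridium pattern (n=2): 0.139129 : 0.467742 : 0.393129
Convolve the two distributions (both contribute in 2-u steps):
  M: 0.10928391×0.139129 = 0.015205
  M+2: 0.10928391×0.467742 + 0.3578871×0.139129 = 0.100909
  M+4: 0.10928391×0.393129 + 0.3578871×0.467742 + 0.39067407×0.139129 = 0.264716
  M+6: 0.3578871×0.393129 + 0.39067407×0.467742 + 0.14215492×0.139129 = 0.343208
  M+8: 0.39067407×0.393129 + 0.14215492×0.467742 = 0.220077
  M+10: 0.14215492×0.393129 = 0.055885
Scale to base peak (0.343208) = 100: 4.4 : 29.4 : 77.1 : 100.0 : 64.1 : 16.3

4.4 : 29.4 : 77.1 : 100.0 : 64.1 : 16.3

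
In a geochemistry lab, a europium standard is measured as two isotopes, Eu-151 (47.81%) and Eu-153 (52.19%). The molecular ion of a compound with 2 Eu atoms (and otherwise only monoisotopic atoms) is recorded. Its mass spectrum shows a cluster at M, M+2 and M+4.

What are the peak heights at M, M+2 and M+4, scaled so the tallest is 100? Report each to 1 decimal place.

45.8 : 100.0 : 54.6

Each Eu atom is independently Eu-151 (p = 0.4781) or Eu-153 (q = 0.5219); the cluster is the binomial expansion (p + q)^2.
P(M) = 0.4781^2 = 0.228580
P(M+2) = 2 × 0.4781^1 × 0.5219^1 = 0.499041
P(M+4) = 0.5219^2 = 0.272380
The M+2 peak is largest (0.499041); scaling to 100 gives 45.8 : 100.0 : 54.6.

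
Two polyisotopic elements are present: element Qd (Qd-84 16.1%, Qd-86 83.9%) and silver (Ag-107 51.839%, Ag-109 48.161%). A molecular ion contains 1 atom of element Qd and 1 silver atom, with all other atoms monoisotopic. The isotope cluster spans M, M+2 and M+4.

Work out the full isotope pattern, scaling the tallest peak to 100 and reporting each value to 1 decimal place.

Element Qd pattern (n=1): 0.1610 : 0.8390
Silver pattern (n=1): 0.51839 : 0.48161
Convolve the two distributions (both contribute in 2-u steps):
  M: 0.1610×0.51839 = 0.083461
  M+2: 0.1610×0.48161 + 0.8390×0.51839 = 0.512468
  M+4: 0.8390×0.48161 = 0.404071
Scale to base peak (0.512468) = 100: 16.3 : 100.0 : 78.8

16.3 : 100.0 : 78.8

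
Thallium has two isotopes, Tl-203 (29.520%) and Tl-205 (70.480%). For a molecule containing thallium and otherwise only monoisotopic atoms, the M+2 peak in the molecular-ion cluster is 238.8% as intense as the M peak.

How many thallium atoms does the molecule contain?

For n independent Tl atoms, I(M+2)/I(M) = n · (abundance Tl-205) / (abundance Tl-203) = n · 0.70480/0.29520.
n = 2.388 × 0.29520/0.70480 = 1.00 ≈ 1

1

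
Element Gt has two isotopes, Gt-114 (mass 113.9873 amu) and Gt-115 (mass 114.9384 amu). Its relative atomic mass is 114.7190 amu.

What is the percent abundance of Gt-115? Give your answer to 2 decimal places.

76.93%

Let x be the fractional abundance of Gt-114; then Gt-115 has abundance 1 − x.
113.9873·x + 114.9384·(1 − x) = 114.7190
(113.9873 − 114.9384)·x = 114.7190 − 114.9384
x = -0.2194 / -0.9511 = 0.23068 → 23.07% Gt-114, 76.93% Gt-115.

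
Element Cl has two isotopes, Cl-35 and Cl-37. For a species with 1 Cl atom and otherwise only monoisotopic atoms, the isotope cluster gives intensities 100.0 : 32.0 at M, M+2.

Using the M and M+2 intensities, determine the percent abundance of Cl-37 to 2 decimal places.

24.24%

If p is the fraction of Cl that is Cl-35, then I(M+2)/I(M) = [C(1,1)·p^0·(1−p)] / p^1 = 1·(1−p)/p = 32.0/100.0 = 0.3200
(1−p)/p = 0.3200/1 = 0.3200  ⇒  p = 1/(1 + 0.3200) = 0.7576
Cl-35: 75.76%, Cl-37: 24.24%.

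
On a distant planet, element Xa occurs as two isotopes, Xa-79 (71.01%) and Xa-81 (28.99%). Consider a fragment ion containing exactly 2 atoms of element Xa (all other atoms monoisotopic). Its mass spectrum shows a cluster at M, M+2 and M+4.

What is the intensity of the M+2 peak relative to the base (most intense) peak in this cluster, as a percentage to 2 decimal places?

81.65%

Binomial terms of (0.7101 + 0.2899)^2: M 0.5042, M+2 0.4117, M+4 0.0840 → M is the base peak.
P(M) = C(2,0) × 0.7101^2 × 0.2899^0 = 1 × 0.50424201 × 1.0000 = 0.504242 (base)
P(M+2) = C(2,1) × 0.7101^1 × 0.2899^1 = 2 × 0.7101 × 0.2899 = 0.411716
Relative intensity = 0.411716 / 0.504242 × 100 = 81.65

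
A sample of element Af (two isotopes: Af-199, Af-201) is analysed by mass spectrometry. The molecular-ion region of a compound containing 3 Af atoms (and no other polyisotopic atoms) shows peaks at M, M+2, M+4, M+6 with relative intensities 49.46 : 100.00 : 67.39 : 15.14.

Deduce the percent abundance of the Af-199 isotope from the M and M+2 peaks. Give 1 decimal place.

Let p = fractional abundance of Af-199. I(M+2)/I(M) = [C(3,1)·p^2·(1−p)] / p^3 = 3·(1−p)/p = 100.00/49.46 = 2.0218
(1−p)/p = 2.0218/3 = 0.6739  ⇒  p = 1/(1 + 0.6739) = 0.5974
Af-199: 59.7%, Af-201: 40.3%.

59.7%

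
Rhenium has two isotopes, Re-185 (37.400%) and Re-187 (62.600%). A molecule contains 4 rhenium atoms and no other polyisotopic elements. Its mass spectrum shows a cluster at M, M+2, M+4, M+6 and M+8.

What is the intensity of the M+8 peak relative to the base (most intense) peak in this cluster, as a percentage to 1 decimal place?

41.8%

(0.37400 + 0.62600)^4 gives M 0.0196, M+2 0.1310, M+4 0.3289, M+6 0.3670, M+8 0.1536; the largest is M+6.
P(M+6) = C(4,3) × 0.37400^1 × 0.62600^3 = 4 × 0.3740 × 0.24531438 = 0.366990 (base)
P(M+8) = C(4,4) × 0.37400^0 × 0.62600^4 = 1 × 1.0000 × 0.1535668 = 0.153567
Relative intensity = 0.153567 / 0.366990 × 100 = 41.8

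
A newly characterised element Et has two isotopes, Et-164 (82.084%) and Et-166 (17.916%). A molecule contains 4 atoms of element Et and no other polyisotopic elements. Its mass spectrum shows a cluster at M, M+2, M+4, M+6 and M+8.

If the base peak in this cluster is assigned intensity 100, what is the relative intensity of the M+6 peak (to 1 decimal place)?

4.2

(0.82084 + 0.17916)^4 gives M 0.4540, M+2 0.3963, M+4 0.1298, M+6 0.0189, M+8 0.0010; the largest is M.
P(M) = C(4,0) × 0.82084^4 × 0.17916^0 = 1 × 0.45397721 × 1.0000 = 0.453977 (base)
P(M+6) = C(4,3) × 0.82084^1 × 0.17916^3 = 4 × 0.82084 × 0.00575073 = 0.018882
Relative intensity = 0.018882 / 0.453977 × 100 = 4.2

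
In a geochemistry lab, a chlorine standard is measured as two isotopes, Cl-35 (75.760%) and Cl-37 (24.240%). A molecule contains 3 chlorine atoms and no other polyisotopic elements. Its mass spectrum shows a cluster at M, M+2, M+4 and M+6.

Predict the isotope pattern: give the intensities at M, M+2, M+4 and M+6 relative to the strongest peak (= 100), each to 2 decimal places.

100.00 : 95.99 : 30.71 : 3.28

Each Cl atom is independently Cl-35 (p = 0.75760) or Cl-37 (q = 0.24240); the cluster is the binomial expansion (p + q)^3.
P(M) = 0.75760^3 = 0.434830
P(M+2) = 3 × 0.75760^2 × 0.24240^1 = 0.417382
P(M+4) = 3 × 0.75760^1 × 0.24240^2 = 0.133545
P(M+6) = 0.24240^3 = 0.014243
The M peak is largest (0.434830); scaling to 100 gives 100.00 : 95.99 : 30.71 : 3.28.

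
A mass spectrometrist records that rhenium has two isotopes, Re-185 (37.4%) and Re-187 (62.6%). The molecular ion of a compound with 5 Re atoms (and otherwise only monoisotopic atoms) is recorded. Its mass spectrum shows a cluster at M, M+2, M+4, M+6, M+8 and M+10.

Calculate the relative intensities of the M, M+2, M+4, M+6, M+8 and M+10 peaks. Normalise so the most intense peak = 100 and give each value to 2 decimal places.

2.13 : 17.85 : 59.74 : 100.00 : 83.69 : 28.02

Expanding (0.374 + 0.626)^5:
P(M) = 0.374^5 = 0.007317
P(M+2) = 5 × 0.374^4 × 0.626^1 = 0.061239
P(M+4) = 10 × 0.374^3 × 0.626^2 = 0.205005
P(M+6) = 10 × 0.374^2 × 0.626^3 = 0.343136
P(M+8) = 5 × 0.374^1 × 0.626^4 = 0.287170
P(M+10) = 0.626^5 = 0.096133
The M+6 peak is largest (0.343136); scaling to 100 gives 2.13 : 17.85 : 59.74 : 100.00 : 83.69 : 28.02.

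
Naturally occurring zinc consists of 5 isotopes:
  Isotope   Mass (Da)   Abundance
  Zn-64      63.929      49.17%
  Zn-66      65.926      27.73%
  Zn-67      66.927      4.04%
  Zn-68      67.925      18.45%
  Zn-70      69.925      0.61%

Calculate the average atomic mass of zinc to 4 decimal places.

65.3777 Da

Ar = Σ fᵢ·mᵢ = 0.4917 × 63.929 + 0.2773 × 65.926 + 0.0404 × 66.927 + 0.1845 × 67.925 + 0.0061 × 69.925
= 31.43389 + 18.28128 + 2.70385 + 12.53216 + 0.42654 = 65.37772 Da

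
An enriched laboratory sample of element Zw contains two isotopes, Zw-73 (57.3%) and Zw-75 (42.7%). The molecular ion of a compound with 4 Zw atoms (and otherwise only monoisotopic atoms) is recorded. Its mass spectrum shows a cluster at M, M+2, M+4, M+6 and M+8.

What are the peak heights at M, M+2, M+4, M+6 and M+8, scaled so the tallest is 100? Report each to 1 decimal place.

Expanding (0.573 + 0.427)^4:
P(M) = 0.573^4 = 0.107800
P(M+2) = 4 × 0.573^3 × 0.427^1 = 0.321330
P(M+4) = 6 × 0.573^2 × 0.427^2 = 0.359183
P(M+6) = 4 × 0.573^1 × 0.427^3 = 0.178442
P(M+8) = 0.427^4 = 0.033244
The M+4 peak is largest (0.359183); scaling to 100 gives 30.0 : 89.5 : 100.0 : 49.7 : 9.3.

30.0 : 89.5 : 100.0 : 49.7 : 9.3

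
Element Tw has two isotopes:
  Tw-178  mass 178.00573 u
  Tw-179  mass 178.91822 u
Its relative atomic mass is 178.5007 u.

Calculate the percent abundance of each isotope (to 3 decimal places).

Tw-178: 45.756%, Tw-179: 54.244%

Let x be the fractional abundance of Tw-178; then Tw-179 has abundance 1 − x.
178.00573·x + 178.91822·(1 − x) = 178.5007
(178.00573 − 178.91822)·x = 178.5007 − 178.91822
x = -0.41752 / -0.91249 = 0.45756 → 45.756% Tw-178, 54.244% Tw-179.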